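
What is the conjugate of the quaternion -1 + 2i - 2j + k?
-1 - 2i + 2j - k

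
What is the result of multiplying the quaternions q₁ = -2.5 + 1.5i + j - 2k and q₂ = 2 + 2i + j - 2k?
-13 - 2i - 1.5j + 0.5k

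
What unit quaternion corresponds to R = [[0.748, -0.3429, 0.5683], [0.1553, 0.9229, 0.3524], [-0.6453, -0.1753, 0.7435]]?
0.9239 - 0.1428i + 0.3284j + 0.1348k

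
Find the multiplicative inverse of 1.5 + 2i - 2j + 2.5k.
0.0909 - 0.1212i + 0.1212j - 0.1515k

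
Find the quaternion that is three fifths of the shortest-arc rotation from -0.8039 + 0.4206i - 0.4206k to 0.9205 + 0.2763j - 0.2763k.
-0.9651 + 0.189i - 0.1812j - 0.0078k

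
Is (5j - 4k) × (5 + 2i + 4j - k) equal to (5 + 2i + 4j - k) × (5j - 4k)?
No: pq = -24 + 11i + 17j - 30k ≠ -24 - 11i + 33j - 10k = qp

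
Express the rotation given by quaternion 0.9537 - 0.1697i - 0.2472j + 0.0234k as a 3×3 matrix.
[[0.8767, 0.0393, -0.4795], [0.1285, 0.9413, 0.3121], [0.4636, -0.3353, 0.8202]]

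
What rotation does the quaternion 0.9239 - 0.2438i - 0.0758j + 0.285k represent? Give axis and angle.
axis = (-0.6372, -0.1981, 0.7448), θ = π/4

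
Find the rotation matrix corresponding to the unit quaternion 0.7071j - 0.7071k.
[[-1, 0, 0], [0, 0, -1], [0, -1, 0]]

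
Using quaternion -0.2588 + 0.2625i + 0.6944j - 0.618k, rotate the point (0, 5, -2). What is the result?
(1.591, 1.937, -4.766)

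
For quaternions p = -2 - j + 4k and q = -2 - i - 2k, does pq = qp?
No: pq = 12 + 4i - 2j - 5k ≠ 12 + 6j - 3k = qp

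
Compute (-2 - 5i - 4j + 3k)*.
-2 + 5i + 4j - 3k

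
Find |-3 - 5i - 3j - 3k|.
√52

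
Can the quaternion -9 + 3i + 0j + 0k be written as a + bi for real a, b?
Yes. The quaternion -9 + 3i has j- and k-coefficients y = z = 0, so it lies in the complex subalgebra spanned by 1 and i.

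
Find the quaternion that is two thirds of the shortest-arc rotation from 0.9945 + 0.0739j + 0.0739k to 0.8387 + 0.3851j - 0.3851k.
0.9263 + 0.291j - 0.2392k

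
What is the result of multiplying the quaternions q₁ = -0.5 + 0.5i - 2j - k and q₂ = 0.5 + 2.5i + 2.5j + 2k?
5.5 - 2.5i - 5.75j + 4.75k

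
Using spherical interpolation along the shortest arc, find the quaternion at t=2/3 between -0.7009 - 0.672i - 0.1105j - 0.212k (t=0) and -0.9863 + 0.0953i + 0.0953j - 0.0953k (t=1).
-0.9714 - 0.1837i + 0.027j - 0.148k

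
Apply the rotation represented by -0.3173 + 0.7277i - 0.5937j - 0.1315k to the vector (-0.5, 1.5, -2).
(-1.922, -0.986, 1.354)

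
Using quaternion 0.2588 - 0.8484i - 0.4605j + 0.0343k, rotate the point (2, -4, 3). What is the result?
(-2.797, 4.589, -0.348)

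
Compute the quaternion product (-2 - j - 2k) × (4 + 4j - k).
-6 + 9i - 12j - 6k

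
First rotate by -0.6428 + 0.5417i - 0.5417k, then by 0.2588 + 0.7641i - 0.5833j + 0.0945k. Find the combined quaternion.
-0.5291 - 0.035i + 0.84j + 0.115k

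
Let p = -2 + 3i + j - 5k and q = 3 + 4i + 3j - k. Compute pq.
-26 + 15i - 20j - 8k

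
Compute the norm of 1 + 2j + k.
√6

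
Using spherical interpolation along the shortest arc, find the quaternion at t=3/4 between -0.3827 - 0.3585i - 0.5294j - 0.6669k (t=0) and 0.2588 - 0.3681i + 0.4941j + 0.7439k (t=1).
-0.3076 + 0.1901i - 0.5322j - 0.7655k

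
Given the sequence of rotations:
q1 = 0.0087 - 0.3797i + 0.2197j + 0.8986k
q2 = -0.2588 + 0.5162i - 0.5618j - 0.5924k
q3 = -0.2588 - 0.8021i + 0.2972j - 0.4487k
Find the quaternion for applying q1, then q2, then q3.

q2 · q1 = 0.8495 - 0.2719i - 0.3007j - 0.3376k
q3 · q2 · q1 = -0.5001 - 0.8463i + 0.1815j + 0.0282k
-0.5001 - 0.8463i + 0.1815j + 0.0282k


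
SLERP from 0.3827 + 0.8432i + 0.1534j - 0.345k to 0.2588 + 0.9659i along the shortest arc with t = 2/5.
0.3401 + 0.9116i + 0.0938j - 0.2109k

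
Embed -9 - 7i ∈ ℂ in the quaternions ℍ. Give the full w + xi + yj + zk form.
-9 - 7i + 0j + 0k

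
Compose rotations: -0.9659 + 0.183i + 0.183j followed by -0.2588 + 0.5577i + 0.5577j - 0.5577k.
0.0459 - 0.484i - 0.6881j + 0.5387k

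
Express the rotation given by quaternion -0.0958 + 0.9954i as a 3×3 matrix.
[[1, 0, 0], [0, -0.9816, 0.1907], [0, -0.1907, -0.9816]]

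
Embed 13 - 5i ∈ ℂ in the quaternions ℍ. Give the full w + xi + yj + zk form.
13 - 5i + 0j + 0k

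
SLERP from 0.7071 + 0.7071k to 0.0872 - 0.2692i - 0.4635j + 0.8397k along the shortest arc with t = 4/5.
0.2325 - 0.2255i - 0.3882j + 0.8628k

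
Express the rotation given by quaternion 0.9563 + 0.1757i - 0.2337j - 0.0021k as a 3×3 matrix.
[[0.8908, -0.0781, -0.4477], [-0.0861, 0.9383, -0.3351], [0.4462, 0.337, 0.829]]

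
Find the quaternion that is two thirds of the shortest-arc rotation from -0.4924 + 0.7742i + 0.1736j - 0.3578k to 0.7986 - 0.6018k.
-0.8735 + 0.3521i + 0.0789j + 0.3268k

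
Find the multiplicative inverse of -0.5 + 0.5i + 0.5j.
-0.6667 - 0.6667i - 0.6667j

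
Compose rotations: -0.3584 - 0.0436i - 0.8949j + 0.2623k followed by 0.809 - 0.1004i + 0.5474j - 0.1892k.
0.2452 - 0.025i - 0.8856j + 0.3937k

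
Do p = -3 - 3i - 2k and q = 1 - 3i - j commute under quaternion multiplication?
No: pq = -12 + 4i + 9j + k ≠ -12 + 8i - 3j - 5k = qp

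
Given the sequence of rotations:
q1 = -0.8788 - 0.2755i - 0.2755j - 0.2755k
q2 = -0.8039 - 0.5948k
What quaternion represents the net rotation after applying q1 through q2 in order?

q2 · q1 = 0.5426 + 0.0576i + 0.3853j + 0.7442k
0.5426 + 0.0576i + 0.3853j + 0.7442k


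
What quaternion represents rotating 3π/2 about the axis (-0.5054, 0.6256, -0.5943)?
-0.7071 - 0.3574i + 0.4424j - 0.4202k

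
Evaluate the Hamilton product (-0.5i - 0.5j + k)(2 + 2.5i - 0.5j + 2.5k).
-1.5 - 1.75i + 2.75j + 3.5k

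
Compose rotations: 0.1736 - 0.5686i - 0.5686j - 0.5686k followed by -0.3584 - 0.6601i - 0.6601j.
-0.8129 + 0.4645i - 0.2861j + 0.2038k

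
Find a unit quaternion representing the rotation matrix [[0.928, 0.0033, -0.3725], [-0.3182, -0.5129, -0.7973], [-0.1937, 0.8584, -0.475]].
0.4848 + 0.8538i - 0.0922j - 0.1658k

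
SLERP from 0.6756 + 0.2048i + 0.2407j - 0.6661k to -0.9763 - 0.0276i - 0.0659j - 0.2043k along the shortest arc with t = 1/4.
0.8333 + 0.1738i + 0.2141j - 0.4791k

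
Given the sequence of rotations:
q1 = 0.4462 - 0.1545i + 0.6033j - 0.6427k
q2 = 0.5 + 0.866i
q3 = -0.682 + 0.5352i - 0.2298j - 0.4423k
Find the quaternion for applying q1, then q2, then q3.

q2 · q1 = 0.3569 + 0.3092i + 0.8582j + 0.2011k
q3 · q2 · q1 = -0.1227 + 0.3135i - 0.9117j + 0.2354k
-0.1227 + 0.3135i - 0.9117j + 0.2354k


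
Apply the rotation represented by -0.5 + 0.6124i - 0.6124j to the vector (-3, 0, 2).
(0.475, 3.475, 0.837)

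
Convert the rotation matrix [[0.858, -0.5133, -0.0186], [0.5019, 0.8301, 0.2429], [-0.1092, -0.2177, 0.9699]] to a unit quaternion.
0.9563 - 0.1204i + 0.0237j + 0.2654k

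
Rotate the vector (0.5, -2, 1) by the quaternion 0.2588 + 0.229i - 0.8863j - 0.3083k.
(-0.488, -1.265, -1.847)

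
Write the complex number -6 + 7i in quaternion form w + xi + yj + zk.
-6 + 7i + 0j + 0k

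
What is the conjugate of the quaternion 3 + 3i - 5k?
3 - 3i + 5k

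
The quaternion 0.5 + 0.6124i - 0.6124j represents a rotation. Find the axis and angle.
axis = (√2/2, -√2/2, 0), θ = 2π/3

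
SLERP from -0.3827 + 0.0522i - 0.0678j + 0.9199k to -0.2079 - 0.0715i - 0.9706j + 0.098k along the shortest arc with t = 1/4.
-0.4017 + 0.0211i - 0.3861j + 0.8301k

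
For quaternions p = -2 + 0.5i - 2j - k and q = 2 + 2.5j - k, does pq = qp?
No: pq = 5.5i - 8.5j + 1.25k ≠ -3.5i - 9.5j - 1.25k = qp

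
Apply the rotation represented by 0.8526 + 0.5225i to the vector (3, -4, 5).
(3, -6.271, -1.294)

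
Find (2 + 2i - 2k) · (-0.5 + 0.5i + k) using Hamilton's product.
-3j + 3k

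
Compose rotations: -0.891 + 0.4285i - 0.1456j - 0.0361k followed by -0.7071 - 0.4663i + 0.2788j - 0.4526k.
0.8541 + 0.0365i - 0.3562j + 0.3772k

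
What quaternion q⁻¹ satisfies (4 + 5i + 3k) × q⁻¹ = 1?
0.08 - 0.1i - 0.06k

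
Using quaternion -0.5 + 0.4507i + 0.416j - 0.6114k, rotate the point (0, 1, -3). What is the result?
(2.665, 0.02, -1.702)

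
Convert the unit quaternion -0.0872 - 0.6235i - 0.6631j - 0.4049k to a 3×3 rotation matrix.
[[-0.2073, 0.7563, 0.6206], [0.8975, -0.1054, 0.4282], [0.3893, 0.6457, -0.6569]]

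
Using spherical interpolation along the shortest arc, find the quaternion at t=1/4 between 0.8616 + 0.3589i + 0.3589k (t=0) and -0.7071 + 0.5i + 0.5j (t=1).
0.9313 + 0.1434i - 0.1539j + 0.2973k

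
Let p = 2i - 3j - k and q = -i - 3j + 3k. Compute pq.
-4 - 12i - 5j - 9k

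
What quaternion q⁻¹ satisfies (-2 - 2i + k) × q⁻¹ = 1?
-0.2222 + 0.2222i - 0.1111k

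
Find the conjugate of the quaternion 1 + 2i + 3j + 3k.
1 - 2i - 3j - 3k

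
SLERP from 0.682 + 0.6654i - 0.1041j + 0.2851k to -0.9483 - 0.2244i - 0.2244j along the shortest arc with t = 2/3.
0.9053 + 0.3947i + 0.1192j + 0.1021k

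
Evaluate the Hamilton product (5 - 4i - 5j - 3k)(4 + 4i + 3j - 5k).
36 + 38i - 37j - 29k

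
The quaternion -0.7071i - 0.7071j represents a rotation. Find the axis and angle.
axis = (-√2/2, -√2/2, 0), θ = π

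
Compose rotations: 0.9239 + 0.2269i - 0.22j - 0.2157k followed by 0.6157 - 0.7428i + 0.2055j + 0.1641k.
0.818 - 0.5548i - 0.0686j + 0.1356k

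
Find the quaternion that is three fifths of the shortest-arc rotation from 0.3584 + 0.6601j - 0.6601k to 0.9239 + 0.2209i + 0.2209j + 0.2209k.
0.8401 + 0.1579i + 0.4891j - 0.1734k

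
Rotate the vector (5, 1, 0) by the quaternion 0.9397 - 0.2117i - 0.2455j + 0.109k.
(4.178, 2.431, 1.625)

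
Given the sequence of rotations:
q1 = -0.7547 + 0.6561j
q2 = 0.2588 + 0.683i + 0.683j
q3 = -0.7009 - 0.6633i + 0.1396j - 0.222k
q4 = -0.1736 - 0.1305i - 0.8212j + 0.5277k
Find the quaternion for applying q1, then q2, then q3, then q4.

q2 · q1 = -0.6434 - 0.5155i - 0.3457j + 0.4481k
q3 · q2 · q1 = 0.2568 + 0.7739i + 0.5641j + 0.13k
q4 · q3 · q2 · q1 = 0.4511 - 0.5723i + 0.1165j + 0.6749k
0.4511 - 0.5723i + 0.1165j + 0.6749k


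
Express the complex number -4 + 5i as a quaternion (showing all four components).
-4 + 5i + 0j + 0k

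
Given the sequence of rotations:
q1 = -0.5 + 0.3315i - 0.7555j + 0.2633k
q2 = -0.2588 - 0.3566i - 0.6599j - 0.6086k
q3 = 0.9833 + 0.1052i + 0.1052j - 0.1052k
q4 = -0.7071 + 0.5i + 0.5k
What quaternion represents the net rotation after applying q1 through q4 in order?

q2 · q1 = -0.0907 - 0.541i + 0.4176j + 0.7243k
q3 · q2 · q1 = -0.4214i + 0.3818j + 0.8226k
q4 · q3 · q2 · q1 = -0.2006 + 0.1071i - 0.892j - 0.3908k
-0.2006 + 0.1071i - 0.892j - 0.3908k


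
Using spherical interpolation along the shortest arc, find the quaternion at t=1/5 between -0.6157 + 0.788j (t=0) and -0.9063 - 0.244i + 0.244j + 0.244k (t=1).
-0.706 - 0.0531i + 0.7042j + 0.0531k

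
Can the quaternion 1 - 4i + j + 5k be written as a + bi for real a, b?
No. The quaternion 1 - 4i + j + 5k has j-coefficient y = 1 and k-coefficient z = 5, not both zero, so it does not lie in the complex subalgebra spanned by 1 and i.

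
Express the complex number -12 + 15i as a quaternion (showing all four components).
-12 + 15i + 0j + 0k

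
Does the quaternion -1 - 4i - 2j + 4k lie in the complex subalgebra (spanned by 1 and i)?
No. The quaternion -1 - 4i - 2j + 4k has j-coefficient y = -2 and k-coefficient z = 4, not both zero, so it does not lie in the complex subalgebra spanned by 1 and i.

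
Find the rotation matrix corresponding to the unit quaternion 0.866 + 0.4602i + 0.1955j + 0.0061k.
[[0.9235, 0.1694, 0.3442], [0.1905, 0.5764, -0.7947], [-0.333, 0.7995, 0.5]]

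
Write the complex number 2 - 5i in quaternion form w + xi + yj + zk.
2 - 5i + 0j + 0k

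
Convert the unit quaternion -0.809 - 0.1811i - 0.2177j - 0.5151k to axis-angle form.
axis = (-0.3081, -0.3704, -0.8763), θ = 288°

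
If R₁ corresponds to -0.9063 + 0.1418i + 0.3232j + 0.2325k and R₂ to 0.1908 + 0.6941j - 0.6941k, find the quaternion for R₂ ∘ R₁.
-0.2359 + 0.4128i - 0.6658j + 0.575k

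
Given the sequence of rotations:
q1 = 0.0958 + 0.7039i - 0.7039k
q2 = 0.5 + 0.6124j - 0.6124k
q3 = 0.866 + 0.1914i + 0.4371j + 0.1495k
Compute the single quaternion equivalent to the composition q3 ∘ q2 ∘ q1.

q2 · q1 = -0.3832 - 0.0791i - 0.3724j - 0.8417k
q3 · q2 · q1 = -0.0281 - 0.4541i - 0.3407j - 0.8229k
-0.0281 - 0.4541i - 0.3407j - 0.8229k


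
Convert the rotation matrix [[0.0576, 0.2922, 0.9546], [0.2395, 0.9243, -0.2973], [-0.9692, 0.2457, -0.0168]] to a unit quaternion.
0.7009 + 0.1937i + 0.6862j - 0.0188k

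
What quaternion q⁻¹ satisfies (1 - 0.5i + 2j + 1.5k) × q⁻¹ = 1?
0.1333 + 0.0667i - 0.2667j - 0.2k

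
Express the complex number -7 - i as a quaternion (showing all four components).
-7 - i + 0j + 0k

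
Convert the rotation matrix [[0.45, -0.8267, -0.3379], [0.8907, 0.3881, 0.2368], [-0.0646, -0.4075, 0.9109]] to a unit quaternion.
0.829 - 0.1943i - 0.0824j + 0.5179k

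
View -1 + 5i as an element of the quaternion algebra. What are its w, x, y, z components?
-1 + 5i + 0j + 0k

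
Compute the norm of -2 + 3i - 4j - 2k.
√33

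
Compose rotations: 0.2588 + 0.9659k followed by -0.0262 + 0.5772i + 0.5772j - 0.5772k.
0.5507 + 0.7069i - 0.4081j - 0.1747k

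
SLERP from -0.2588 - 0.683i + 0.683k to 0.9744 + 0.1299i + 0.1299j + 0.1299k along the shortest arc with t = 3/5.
-0.8493 - 0.4499i - 0.0953j + 0.2593k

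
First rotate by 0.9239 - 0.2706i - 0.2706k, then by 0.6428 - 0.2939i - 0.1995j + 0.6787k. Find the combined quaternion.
0.698 - 0.3915i - 0.4475j + 0.3991k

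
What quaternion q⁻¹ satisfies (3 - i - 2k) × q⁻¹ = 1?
0.2143 + 0.0714i + 0.1429k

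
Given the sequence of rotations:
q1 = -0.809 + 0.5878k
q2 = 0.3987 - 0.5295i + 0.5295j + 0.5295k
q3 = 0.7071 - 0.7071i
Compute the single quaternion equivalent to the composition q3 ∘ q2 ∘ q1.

q2 · q1 = -0.6338 + 0.7396i - 0.1171j - 0.194k
q3 · q2 · q1 = 0.0748 + 0.9711i - 0.22j - 0.0544k
0.0748 + 0.9711i - 0.22j - 0.0544k


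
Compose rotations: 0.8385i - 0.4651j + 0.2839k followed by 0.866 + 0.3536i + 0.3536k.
-0.3969 + 0.8906i - 0.2067j + 0.0814k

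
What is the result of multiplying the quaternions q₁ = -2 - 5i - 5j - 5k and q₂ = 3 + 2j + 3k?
19 - 20i - 4j - 31k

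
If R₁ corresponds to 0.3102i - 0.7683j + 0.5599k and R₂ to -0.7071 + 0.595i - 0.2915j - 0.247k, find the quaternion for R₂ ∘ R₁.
-0.2702 - 0.5723i + 0.1335j - 0.7626k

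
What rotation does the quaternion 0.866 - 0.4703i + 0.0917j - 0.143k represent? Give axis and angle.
axis = (-0.9405, 0.1834, -0.286), θ = π/3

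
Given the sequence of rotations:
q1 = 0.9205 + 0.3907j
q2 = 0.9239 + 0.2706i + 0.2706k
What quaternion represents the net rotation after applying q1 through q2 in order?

q2 · q1 = 0.8504 + 0.1434i + 0.361j + 0.3548k
0.8504 + 0.1434i + 0.361j + 0.3548k


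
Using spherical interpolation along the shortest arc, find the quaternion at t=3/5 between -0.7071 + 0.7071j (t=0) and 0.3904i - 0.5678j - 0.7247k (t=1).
-0.3449 - 0.2728i + 0.7417j + 0.5065k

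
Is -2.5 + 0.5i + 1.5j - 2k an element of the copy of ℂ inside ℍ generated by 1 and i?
No. The quaternion -2.5 + 0.5i + 1.5j - 2k has j-coefficient y = 1.5 and k-coefficient z = -2, not both zero, so it does not lie in the complex subalgebra spanned by 1 and i.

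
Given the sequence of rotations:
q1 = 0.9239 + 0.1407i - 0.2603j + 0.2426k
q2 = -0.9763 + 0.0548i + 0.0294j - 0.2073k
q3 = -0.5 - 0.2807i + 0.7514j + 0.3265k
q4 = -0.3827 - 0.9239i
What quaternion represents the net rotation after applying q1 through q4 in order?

q2 · q1 = -0.8518 - 0.1336i + 0.2388j - 0.4468k
q3 · q2 · q1 = 0.3548 - 0.1078i - 0.9285j - 0.0214k
q4 · q3 · q2 · q1 = -0.2354 - 0.2865i + 0.3356j + 0.866k
-0.2354 - 0.2865i + 0.3356j + 0.866k


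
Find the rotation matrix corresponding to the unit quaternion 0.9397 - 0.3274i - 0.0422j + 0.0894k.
[[0.9805, -0.1404, -0.1378], [0.1957, 0.7696, 0.6078], [0.0208, -0.6229, 0.7821]]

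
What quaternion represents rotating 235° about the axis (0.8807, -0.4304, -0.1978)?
-0.4617 + 0.7812i - 0.3818j - 0.1755k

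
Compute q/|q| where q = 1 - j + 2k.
0.4082 - 0.4082j + 0.8165k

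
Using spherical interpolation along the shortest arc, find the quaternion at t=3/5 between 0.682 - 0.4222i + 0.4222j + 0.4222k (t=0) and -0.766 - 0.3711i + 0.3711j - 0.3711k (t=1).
0.8788 + 0.0534i - 0.0534j + 0.4712k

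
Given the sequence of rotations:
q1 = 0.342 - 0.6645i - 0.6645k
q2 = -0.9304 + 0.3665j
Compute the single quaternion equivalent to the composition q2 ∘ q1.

q2 · q1 = -0.3182 + 0.3747i + 0.1253j + 0.8618k
-0.3182 + 0.3747i + 0.1253j + 0.8618k


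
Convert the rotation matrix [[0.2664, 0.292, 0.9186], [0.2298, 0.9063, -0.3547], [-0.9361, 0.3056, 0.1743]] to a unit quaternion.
0.766 + 0.2155i + 0.6053j - 0.0203k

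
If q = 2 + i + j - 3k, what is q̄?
2 - i - j + 3k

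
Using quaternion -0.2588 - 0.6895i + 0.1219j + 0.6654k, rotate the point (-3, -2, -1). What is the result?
(0.374, 3.405, 1.506)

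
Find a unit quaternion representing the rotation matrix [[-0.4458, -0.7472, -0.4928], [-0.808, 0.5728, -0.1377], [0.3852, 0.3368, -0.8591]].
-0.2588 - 0.4584i + 0.8482j + 0.0587k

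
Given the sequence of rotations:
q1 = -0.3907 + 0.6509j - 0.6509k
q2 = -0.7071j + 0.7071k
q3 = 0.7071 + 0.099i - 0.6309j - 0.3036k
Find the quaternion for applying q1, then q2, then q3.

q2 · q1 = 0.9205 + 0.2763j - 0.2763k
q3 · q2 · q1 = 0.7413 + 0.3493i - 0.358j - 0.4475k
0.7413 + 0.3493i - 0.358j - 0.4475k


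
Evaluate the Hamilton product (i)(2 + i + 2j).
-1 + 2i + 2k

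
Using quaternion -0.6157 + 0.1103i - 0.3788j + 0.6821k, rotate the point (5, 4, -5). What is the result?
(-1.147, -2.532, -7.634)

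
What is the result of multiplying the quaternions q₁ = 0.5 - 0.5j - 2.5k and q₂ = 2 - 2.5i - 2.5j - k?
-2.75 - 7i + 4j - 6.75k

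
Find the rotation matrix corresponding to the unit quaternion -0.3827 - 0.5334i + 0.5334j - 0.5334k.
[[-0.1381, -0.9773, 0.1608], [-0.1608, -0.1381, -0.9773], [0.9773, -0.1608, -0.1381]]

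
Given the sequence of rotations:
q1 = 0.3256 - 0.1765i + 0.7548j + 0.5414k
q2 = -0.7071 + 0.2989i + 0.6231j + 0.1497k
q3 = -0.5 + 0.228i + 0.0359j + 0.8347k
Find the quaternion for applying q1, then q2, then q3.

q2 · q1 = -0.7288 + 0.4465i - 0.5191j + 0.0015k
q3 · q2 · q1 = 0.28 + 0.0439i + 0.6057j - 0.7435k
0.28 + 0.0439i + 0.6057j - 0.7435k


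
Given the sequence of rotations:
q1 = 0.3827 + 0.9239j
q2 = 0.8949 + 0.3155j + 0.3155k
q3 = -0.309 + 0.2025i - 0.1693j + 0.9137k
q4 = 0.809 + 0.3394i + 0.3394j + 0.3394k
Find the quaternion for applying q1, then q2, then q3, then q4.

q2 · q1 = 0.051 - 0.2915i + 0.9475j + 0.1207k
q3 · q2 · q1 = 0.0934 - 0.7858i - 0.5922j + 0.1518k
q4 · q3 · q2 · q1 = 0.4917 - 0.3515i - 0.7656j + 0.2202k
0.4917 - 0.3515i - 0.7656j + 0.2202k


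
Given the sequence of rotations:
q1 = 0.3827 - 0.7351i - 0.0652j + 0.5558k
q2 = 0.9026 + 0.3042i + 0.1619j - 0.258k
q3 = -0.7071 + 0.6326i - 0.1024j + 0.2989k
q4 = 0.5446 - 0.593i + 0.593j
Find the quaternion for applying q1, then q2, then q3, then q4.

q2 · q1 = 0.723 - 0.4739i + 0.0237j + 0.5021k
q3 · q2 · q1 = -0.3591 + 0.734i - 0.5501j - 0.1725k
q4 · q3 · q2 · q1 = 0.5659 + 0.5104i - 0.6148j - 0.203k
0.5659 + 0.5104i - 0.6148j - 0.203k


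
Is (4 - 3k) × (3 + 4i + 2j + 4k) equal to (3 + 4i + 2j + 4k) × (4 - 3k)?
No: pq = 24 + 22i - 4j + 7k ≠ 24 + 10i + 20j + 7k = qp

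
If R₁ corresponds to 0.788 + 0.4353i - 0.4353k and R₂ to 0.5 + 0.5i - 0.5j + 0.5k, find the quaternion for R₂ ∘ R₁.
0.394 + 0.8293i + 0.0413j + 0.394k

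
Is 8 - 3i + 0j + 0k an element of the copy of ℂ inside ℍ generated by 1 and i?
Yes. The quaternion 8 - 3i has j- and k-coefficients y = z = 0, so it lies in the complex subalgebra spanned by 1 and i.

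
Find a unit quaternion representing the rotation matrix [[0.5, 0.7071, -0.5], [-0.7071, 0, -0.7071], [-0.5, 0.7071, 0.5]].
0.7071 + 0.5i - 0.5k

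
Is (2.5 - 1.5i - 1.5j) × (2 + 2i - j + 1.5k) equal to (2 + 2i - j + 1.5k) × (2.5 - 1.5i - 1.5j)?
No: pq = 6.5 - 0.25i - 3.25j + 8.25k ≠ 6.5 + 4.25i - 7.75j - 0.75k = qp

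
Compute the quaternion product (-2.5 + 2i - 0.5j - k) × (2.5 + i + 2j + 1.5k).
-5.75 + 3.75i - 10.25j - 1.75k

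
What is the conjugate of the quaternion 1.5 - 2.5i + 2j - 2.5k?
1.5 + 2.5i - 2j + 2.5k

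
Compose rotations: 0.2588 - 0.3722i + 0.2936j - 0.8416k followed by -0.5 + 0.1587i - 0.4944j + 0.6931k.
0.6581 + 0.4398i - 0.3992j + 0.4628k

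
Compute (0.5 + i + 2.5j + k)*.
0.5 - i - 2.5j - k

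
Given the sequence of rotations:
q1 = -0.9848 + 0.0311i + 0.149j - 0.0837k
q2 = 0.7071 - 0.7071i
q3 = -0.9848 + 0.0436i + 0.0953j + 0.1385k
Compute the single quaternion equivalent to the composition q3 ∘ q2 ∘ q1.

q2 · q1 = -0.6744 + 0.7183i + 0.0462j - 0.1645k
q3 · q2 · q1 = 0.6512 - 0.7589i - 0.0031j + 0.0022k
0.6512 - 0.7589i - 0.0031j + 0.0022k


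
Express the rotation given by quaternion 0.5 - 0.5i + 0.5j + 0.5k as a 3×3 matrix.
[[0, -1, 0], [0, 0, 1], [-1, 0, 0]]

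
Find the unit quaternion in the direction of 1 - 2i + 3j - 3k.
0.2085 - 0.417i + 0.6255j - 0.6255k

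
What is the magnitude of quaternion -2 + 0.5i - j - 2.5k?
3.391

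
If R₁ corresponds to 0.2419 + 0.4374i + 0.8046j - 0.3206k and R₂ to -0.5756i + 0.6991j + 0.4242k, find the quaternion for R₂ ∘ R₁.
-0.1747 - 0.7047i + 0.1701j - 0.6663k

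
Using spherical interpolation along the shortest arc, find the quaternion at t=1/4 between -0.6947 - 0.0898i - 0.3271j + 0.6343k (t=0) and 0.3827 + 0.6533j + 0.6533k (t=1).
-0.7704 - 0.0814i - 0.537j + 0.334k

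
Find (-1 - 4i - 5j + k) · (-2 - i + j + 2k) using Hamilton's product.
1 - 2i + 16j - 13k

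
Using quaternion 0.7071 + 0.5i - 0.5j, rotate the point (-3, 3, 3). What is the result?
(-5.121, 0.879, 0)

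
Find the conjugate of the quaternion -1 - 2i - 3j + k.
-1 + 2i + 3j - k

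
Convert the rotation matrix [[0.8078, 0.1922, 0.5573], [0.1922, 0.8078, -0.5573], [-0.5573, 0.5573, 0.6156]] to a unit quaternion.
0.8988 + 0.31i + 0.31j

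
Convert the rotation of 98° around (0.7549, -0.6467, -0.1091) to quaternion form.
0.6561 + 0.5697i - 0.4881j - 0.0823k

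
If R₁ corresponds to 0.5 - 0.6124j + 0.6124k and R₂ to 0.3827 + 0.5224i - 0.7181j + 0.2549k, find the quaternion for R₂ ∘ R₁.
-0.4045 - 0.0225i - 0.9133j + 0.0419k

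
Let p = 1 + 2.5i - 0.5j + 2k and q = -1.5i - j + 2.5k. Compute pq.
-1.75 - 0.75i - 10.25j - 0.75k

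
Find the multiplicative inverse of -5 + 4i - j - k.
-0.1163 - 0.093i + 0.0233j + 0.0233k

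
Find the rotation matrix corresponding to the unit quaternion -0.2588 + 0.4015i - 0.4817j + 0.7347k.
[[-0.5436, -0.0065, 0.8393], [-0.7671, -0.402, -0.5], [0.3406, -0.9156, 0.2135]]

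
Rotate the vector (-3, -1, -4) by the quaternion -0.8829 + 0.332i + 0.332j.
(-0.214, -3.786, -3.409)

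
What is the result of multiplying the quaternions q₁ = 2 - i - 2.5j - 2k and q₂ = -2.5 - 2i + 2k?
-3 - 6.5i + 12.25j + 4k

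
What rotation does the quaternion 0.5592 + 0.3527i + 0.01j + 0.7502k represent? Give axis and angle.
axis = (0.4254, 0.0121, 0.9049), θ = 112°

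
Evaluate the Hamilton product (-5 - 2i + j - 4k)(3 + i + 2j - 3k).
-27 - 6i - 17j - 2k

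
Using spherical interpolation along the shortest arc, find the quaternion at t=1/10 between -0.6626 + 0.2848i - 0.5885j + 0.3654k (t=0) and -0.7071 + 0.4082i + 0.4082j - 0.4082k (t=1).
-0.737 + 0.3314i - 0.5099j + 0.295k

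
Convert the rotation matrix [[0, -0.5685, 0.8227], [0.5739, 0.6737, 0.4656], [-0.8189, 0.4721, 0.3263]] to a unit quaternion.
0.7071 + 0.0023i + 0.5804j + 0.4039k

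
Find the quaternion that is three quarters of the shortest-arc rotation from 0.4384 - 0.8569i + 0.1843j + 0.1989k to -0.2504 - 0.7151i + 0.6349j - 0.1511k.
-0.0745 - 0.8209i + 0.5626j - 0.0639k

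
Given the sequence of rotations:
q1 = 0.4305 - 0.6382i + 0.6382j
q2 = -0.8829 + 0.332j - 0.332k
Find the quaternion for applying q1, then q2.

q2 · q1 = -0.592 + 0.7753i - 0.2087j + 0.069k
-0.592 + 0.7753i - 0.2087j + 0.069k


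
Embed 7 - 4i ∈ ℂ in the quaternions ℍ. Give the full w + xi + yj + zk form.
7 - 4i + 0j + 0k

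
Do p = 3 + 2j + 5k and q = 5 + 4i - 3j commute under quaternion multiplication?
No: pq = 21 + 27i + 21j + 17k ≠ 21 - 3i - 19j + 33k = qp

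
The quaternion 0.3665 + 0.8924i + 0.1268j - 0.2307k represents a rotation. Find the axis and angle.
axis = (0.9591, 0.1363, -0.248), θ = 137°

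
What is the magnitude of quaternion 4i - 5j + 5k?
√66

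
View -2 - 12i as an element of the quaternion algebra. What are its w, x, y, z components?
-2 - 12i + 0j + 0k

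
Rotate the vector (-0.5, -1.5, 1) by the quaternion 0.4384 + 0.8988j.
(1.096, -1.5, -0.222)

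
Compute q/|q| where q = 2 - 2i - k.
0.6667 - 0.6667i - 0.3333k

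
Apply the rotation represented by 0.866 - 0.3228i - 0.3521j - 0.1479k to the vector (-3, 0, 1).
(-2.639, 0.75, -1.572)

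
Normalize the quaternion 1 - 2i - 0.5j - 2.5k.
0.2949 - 0.5898i - 0.1474j - 0.7372k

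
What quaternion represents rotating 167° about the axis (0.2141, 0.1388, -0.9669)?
0.1132 + 0.2127i + 0.1379j - 0.9607k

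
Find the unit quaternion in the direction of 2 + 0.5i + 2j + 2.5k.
0.5252 + 0.1313i + 0.5252j + 0.6565k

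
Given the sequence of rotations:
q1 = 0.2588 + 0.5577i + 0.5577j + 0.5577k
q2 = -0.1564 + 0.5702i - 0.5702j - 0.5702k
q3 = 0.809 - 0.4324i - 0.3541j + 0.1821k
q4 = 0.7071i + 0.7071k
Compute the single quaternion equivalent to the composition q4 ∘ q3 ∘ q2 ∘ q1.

q2 · q1 = 0.2775 + 0.0603i - 0.8708j + 0.4012k
q3 · q2 · q1 = -0.1308 - 0.0547i - 0.6183j + 0.773k
q4 · q3 · q2 · q1 = -0.5079 + 0.3447i - 0.5853j - 0.5297k
-0.5079 + 0.3447i - 0.5853j - 0.5297k


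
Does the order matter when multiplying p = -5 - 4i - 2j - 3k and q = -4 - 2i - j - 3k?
Yes: pq = 1 + 29i + 7j + 27k ≠ 1 + 23i + 19j + 27k = qp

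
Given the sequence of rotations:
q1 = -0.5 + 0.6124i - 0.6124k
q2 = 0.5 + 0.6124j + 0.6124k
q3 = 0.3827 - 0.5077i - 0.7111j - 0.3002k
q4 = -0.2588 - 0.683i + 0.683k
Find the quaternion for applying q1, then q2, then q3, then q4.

q2 · q1 = 0.125 - 0.0688i + 0.0688j - 0.9874k
q3 · q2 · q1 = -0.2346 + 0.633i - 0.5432j - 0.4993k
q4 · q3 · q2 · q1 = 0.8341 + 0.3674i + 0.2319j + 0.34k
0.8341 + 0.3674i + 0.2319j + 0.34k


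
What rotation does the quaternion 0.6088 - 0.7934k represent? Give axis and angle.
axis = (0, 0, -1), θ = 105°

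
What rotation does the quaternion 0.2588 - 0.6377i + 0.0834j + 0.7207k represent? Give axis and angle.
axis = (-0.6602, 0.0863, 0.7461), θ = 5π/6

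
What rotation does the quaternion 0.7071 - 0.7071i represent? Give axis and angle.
axis = (-1, 0, 0), θ = π/2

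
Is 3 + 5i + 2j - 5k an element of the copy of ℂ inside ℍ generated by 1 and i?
No. The quaternion 3 + 5i + 2j - 5k has j-coefficient y = 2 and k-coefficient z = -5, not both zero, so it does not lie in the complex subalgebra spanned by 1 and i.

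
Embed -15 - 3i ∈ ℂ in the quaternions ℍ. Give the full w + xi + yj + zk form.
-15 - 3i + 0j + 0k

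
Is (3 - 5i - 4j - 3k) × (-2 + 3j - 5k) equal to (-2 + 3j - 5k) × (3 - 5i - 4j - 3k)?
No: pq = -9 + 39i - 8j - 24k ≠ -9 - 19i + 42j + 6k = qp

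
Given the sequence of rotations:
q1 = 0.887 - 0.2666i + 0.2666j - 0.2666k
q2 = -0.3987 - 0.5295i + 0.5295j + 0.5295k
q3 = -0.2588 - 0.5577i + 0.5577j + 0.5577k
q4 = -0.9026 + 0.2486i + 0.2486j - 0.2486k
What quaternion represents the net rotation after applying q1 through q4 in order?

q2 · q1 = -0.4948 - 0.6457i + 0.081j + 0.576k
q3 · q2 · q1 = -0.5985 + 0.7191i - 0.3358j - 0.1101k
q4 · q3 · q2 · q1 = 0.4175 - 0.9087i + 0.0029j - 0.0141k
0.4175 - 0.9087i + 0.0029j - 0.0141k


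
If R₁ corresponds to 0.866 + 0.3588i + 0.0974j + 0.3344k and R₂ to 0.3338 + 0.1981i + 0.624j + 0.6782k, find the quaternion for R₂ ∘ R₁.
-0.0696 + 0.4339i + 0.75j + 0.4943k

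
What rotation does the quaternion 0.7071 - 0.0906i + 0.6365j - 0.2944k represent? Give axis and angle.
axis = (-0.1281, 0.9001, -0.4163), θ = π/2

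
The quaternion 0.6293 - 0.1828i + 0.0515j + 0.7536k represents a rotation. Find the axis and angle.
axis = (-0.2352, 0.0663, 0.9697), θ = 102°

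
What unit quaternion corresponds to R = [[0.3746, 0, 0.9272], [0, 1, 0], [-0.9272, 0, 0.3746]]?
0.829 + 0.5592j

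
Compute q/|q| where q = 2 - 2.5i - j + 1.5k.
0.5443 - 0.6804i - 0.2722j + 0.4082k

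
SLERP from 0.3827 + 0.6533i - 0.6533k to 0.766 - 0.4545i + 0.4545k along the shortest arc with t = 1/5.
0.1392 + 0.7002i - 0.7002k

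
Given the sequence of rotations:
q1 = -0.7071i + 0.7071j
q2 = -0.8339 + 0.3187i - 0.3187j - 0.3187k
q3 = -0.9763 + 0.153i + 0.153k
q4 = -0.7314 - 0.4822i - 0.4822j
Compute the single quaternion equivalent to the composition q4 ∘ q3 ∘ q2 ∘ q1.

q2 · q1 = 0.4507 + 0.815i - 0.3643j
q3 · q2 · q1 = -0.5647 - 0.671i + 0.4804j + 0.0132k
q4 · q3 · q2 · q1 = 0.3211 + 0.7567i - 0.0727j - 0.5649k
0.3211 + 0.7567i - 0.0727j - 0.5649k


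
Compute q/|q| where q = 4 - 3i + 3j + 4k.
0.5657 - 0.4243i + 0.4243j + 0.5657k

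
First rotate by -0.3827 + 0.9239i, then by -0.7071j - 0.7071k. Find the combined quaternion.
-0.3827j + 0.9239k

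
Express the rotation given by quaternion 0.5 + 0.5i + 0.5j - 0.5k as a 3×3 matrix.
[[0, 1, 0], [0, 0, -1], [-1, 0, 0]]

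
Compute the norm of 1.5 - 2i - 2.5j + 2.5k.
4.33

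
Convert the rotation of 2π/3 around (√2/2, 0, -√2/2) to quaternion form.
0.5 + 0.6124i - 0.6124k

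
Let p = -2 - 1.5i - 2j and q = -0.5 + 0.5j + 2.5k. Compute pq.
2 - 4.25i + 3.75j - 5.75k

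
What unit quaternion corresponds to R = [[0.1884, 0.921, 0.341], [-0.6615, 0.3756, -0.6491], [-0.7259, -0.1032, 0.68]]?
0.749 + 0.1822i + 0.3561j - 0.5282k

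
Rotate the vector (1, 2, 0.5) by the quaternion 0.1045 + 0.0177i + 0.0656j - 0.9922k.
(-0.569, -2.211, 0.194)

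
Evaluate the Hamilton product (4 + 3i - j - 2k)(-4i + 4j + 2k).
20 - 10i + 18j + 16k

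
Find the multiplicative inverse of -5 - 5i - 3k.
-0.0847 + 0.0847i + 0.0508k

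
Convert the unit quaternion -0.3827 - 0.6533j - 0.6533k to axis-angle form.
axis = (0, -√2/2, -√2/2), θ = 5π/4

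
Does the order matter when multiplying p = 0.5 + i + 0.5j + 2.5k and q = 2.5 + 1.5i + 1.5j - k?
Yes: pq = 1.5 - i + 6.75j + 6.5k ≠ 1.5 + 7.5i - 2.75j + 5k = qp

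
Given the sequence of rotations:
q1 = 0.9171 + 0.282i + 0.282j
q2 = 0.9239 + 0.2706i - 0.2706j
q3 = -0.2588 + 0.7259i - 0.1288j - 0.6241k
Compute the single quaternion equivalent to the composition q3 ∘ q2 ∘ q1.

q2 · q1 = 0.8473 + 0.5087i + 0.0124j + 0.1526k
q3 · q2 · q1 = -0.4917 + 0.4715i - 0.5406j - 0.4938k
-0.4917 + 0.4715i - 0.5406j - 0.4938k


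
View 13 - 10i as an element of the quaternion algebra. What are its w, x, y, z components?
13 - 10i + 0j + 0k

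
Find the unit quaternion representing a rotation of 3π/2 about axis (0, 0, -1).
-0.7071 - 0.7071k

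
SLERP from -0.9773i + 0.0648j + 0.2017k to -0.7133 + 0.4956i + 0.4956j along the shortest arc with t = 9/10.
0.6692 - 0.5854i - 0.457j + 0.0249k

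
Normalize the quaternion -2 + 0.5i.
-0.9701 + 0.2425i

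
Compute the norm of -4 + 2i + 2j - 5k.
7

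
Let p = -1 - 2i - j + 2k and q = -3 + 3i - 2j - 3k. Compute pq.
13 + 10i + 5j + 4k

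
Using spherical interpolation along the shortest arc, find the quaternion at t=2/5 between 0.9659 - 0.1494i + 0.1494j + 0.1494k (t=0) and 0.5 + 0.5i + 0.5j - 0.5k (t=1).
0.9169 + 0.139i + 0.3474j - 0.139k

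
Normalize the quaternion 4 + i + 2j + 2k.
0.8 + 0.2i + 0.4j + 0.4k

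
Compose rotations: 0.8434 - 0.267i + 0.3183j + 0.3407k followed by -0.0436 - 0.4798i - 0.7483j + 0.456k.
-0.0821 - 0.7931i - 0.6033j + 0.0172k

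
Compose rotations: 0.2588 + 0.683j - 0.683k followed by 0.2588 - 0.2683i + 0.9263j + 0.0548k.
-0.5283 - 0.7395i + 0.2332j - 0.3458k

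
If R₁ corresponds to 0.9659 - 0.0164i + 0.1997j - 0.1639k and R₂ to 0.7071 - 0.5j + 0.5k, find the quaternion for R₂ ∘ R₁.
0.8648 - 0.0295i - 0.3499j + 0.3589k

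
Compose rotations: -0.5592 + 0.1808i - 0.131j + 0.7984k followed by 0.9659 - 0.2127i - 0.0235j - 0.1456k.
-0.3885 + 0.2557i + 0.0301j + 0.8847k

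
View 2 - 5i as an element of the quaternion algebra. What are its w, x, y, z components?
2 - 5i + 0j + 0k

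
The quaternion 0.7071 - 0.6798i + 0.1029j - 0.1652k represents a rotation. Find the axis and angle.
axis = (-0.9614, 0.1455, -0.2336), θ = π/2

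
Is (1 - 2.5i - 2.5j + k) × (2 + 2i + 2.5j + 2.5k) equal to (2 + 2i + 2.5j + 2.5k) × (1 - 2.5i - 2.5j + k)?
No: pq = 10.75 - 11.75i + 5.75j + 3.25k ≠ 10.75 + 5.75i - 10.75j + 5.75k = qp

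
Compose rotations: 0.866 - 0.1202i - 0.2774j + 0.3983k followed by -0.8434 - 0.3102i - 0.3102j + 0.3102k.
-0.9773 - 0.2048i + 0.0516j - 0.0185k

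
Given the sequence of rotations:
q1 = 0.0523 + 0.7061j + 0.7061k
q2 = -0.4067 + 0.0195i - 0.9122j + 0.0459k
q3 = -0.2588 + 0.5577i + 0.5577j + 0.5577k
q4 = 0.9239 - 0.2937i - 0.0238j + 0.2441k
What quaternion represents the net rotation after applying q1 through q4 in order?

q2 · q1 = 0.5904 - 0.6755i - 0.3486j - 0.271k
q3 · q2 · q1 = 0.5695 + 0.5474i + 0.1939j + 0.5817k
q4 · q3 · q2 · q1 = 0.5496 + 0.2773i + 0.4701j + 0.6325k
0.5496 + 0.2773i + 0.4701j + 0.6325k


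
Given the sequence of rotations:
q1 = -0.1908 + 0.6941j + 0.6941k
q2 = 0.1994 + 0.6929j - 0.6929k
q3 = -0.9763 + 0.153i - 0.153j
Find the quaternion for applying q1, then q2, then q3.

q2 · q1 = -0.038 + 0.9619i + 0.0062j + 0.2706k
q3 · q2 · q1 = -0.1091 - 0.9863i - 0.0416j - 0.1161k
-0.1091 - 0.9863i - 0.0416j - 0.1161k


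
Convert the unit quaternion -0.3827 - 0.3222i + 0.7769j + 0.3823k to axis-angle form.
axis = (-0.3487, 0.8409, 0.4138), θ = 5π/4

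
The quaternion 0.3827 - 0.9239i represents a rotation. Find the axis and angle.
axis = (-1, 0, 0), θ = 3π/4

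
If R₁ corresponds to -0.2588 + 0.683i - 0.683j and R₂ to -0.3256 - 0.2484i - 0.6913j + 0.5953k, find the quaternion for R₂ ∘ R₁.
-0.2182 + 0.2485i + 0.8079j + 0.4878k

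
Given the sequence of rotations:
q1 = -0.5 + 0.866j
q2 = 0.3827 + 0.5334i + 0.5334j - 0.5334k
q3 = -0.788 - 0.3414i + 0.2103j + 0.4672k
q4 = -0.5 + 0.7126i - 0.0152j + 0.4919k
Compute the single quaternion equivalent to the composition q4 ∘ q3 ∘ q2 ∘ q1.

q2 · q1 = -0.6533 + 0.1952i + 0.0647j + 0.7286k
q3 · q2 · q1 = 0.2274 + 0.1922i + 0.1516j - 0.9425k
q4 · q3 · q2 · q1 = 0.2153 + 0.0057i + 0.6869j + 0.6941k
0.2153 + 0.0057i + 0.6869j + 0.6941k


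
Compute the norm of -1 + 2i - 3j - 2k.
√18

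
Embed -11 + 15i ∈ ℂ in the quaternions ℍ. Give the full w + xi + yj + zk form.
-11 + 15i + 0j + 0k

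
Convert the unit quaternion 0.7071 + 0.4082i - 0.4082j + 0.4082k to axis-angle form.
axis = (√3/3, -√3/3, √3/3), θ = π/2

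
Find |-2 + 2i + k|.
3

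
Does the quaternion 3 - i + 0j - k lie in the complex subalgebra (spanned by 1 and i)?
No. The quaternion 3 - i - k has j-coefficient y = 0 and k-coefficient z = -1, not both zero, so it does not lie in the complex subalgebra spanned by 1 and i.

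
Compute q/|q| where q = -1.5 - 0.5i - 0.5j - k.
-0.7746 - 0.2582i - 0.2582j - 0.5164k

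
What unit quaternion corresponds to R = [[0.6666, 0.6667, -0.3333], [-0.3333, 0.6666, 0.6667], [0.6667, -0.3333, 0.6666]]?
0.866 - 0.2887i - 0.2887j - 0.2887k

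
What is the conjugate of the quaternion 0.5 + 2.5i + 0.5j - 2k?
0.5 - 2.5i - 0.5j + 2k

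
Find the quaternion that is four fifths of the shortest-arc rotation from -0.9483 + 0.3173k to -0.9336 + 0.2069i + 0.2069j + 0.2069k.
-0.944 + 0.1665i + 0.1665j + 0.231k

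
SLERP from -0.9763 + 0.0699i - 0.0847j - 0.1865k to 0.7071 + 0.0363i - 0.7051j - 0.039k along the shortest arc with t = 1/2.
-0.935 + 0.0187i + 0.3446j - 0.0819k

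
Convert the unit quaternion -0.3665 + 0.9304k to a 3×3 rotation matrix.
[[-0.7313, 0.682, 0], [-0.682, -0.7313, 0], [0, 0, 1]]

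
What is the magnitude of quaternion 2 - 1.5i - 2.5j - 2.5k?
4.33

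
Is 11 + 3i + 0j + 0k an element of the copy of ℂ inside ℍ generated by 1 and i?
Yes. The quaternion 11 + 3i has j- and k-coefficients y = z = 0, so it lies in the complex subalgebra spanned by 1 and i.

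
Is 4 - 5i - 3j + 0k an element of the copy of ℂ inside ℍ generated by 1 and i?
No. The quaternion 4 - 5i - 3j has j-coefficient y = -3 and k-coefficient z = 0, not both zero, so it does not lie in the complex subalgebra spanned by 1 and i.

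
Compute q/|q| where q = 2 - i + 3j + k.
0.5164 - 0.2582i + 0.7746j + 0.2582k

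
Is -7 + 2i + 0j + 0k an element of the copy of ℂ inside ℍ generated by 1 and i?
Yes. The quaternion -7 + 2i has j- and k-coefficients y = z = 0, so it lies in the complex subalgebra spanned by 1 and i.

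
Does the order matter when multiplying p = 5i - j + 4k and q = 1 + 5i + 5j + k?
Yes: pq = -24 - 16i + 14j + 34k ≠ -24 + 26i - 16j - 26k = qp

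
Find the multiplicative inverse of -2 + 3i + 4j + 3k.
-0.0526 - 0.0789i - 0.1053j - 0.0789k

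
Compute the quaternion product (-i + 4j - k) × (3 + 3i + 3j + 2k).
-7 + 8i + 11j - 18k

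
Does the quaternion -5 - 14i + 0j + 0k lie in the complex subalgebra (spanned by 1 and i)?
Yes. The quaternion -5 - 14i has j- and k-coefficients y = z = 0, so it lies in the complex subalgebra spanned by 1 and i.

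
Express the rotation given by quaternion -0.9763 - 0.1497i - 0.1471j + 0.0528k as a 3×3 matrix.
[[0.9511, 0.1471, 0.2714], [-0.0591, 0.9496, -0.3078], [-0.303, 0.2768, 0.9119]]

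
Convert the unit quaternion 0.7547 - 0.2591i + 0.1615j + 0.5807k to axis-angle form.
axis = (-0.3949, 0.2462, 0.8851), θ = 82°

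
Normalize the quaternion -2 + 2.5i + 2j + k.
-0.5121 + 0.6402i + 0.5121j + 0.2561k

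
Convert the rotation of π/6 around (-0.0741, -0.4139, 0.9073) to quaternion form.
0.9659 - 0.0192i - 0.1071j + 0.2348k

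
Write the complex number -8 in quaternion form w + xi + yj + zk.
-8 + 0i + 0j + 0k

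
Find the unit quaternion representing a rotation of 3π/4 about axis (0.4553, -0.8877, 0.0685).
0.3827 + 0.4206i - 0.8201j + 0.0633k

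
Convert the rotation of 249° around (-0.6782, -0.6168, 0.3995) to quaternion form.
-0.5664 - 0.5589i - 0.5083j + 0.3292k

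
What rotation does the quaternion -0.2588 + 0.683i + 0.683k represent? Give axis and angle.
axis = (√2/2, 0, √2/2), θ = 7π/6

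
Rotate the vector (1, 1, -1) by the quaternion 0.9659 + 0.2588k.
(0.366, 1.366, -1)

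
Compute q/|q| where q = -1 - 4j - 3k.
-0.1961 - 0.7845j - 0.5883k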